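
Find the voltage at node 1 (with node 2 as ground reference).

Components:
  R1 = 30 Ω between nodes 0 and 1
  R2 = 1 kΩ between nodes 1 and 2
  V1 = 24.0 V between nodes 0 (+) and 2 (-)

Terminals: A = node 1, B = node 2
Nodal analysis, taking node 2 as the 0 V reference.
Source V1 fixes V_0 = 24 V.
KCL at each unknown node (sum of currents leaving = 0; resistances in Ω):
  Node 1: (V_1 - 24)/30 + (V_1 - 0)/1000 = 0
Collecting terms: 0.03433 × V_1 = 0.8  =>  V_1 = 23.3 V
The requested potential is V_1 = 23.3 V.

Final answer: V_1 = 23.3 V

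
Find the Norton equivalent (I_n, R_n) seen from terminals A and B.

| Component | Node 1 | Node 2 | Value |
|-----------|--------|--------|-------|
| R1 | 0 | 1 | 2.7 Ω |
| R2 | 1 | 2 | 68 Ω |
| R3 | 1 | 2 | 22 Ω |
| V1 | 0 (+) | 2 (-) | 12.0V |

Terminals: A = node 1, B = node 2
Find the Thévenin equivalent first; then I_n = V_th/R_th and R_n = R_th.
Step 1 — V_th is the open-circuit voltage V_A - V_B (nothing connected across the terminals).
Nodal analysis, taking node 2 as the 0 V reference.
Source V1 fixes V_0 = 12 V.
KCL at each unknown node (sum of currents leaving = 0; resistances in Ω):
  Node 1: (V_1 - 12)/2.7 + (V_1 - 0)/68 + (V_1 - 0)/22 = 0
Collecting terms: 0.4305 × V_1 = 4.444  =>  V_1 = 10.32 V
V_th = V_1 - V_2 = 10.32 - 0 = 10.32 V
Step 2 — R_th: zero the source — replace V1 by a short circuit (node 2 merges into node 0) — and find the resistance seen between A (node 1) and B (node 0).
Reduce the network between node 1 (A) and node 0 (B) by series/parallel combination:
  Rp1 = R1 ‖ R2 ‖ R3 (parallel, all between nodes 0 and 1) = 1/(1/2.7 + 1/68 + 1/22) = 2.323 Ω
R_th = 2.323 Ω
I_n = V_th/R_th = 10.32/2.323 = 4.444 A, and R_n = R_th = 2.323 Ω

Final answer: I_n = 4.444 A, R_n = 2.323 Ω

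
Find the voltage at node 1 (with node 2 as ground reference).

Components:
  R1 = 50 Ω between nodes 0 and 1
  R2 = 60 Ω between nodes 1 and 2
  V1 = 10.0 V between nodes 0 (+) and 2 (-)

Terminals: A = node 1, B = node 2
Nodal analysis, taking node 2 as the 0 V reference.
Source V1 fixes V_0 = 10 V.
KCL at each unknown node (sum of currents leaving = 0; resistances in Ω):
  Node 1: (V_1 - 10)/50 + (V_1 - 0)/60 = 0
Collecting terms: 0.03667 × V_1 = 0.2  =>  V_1 = 5.455 V
The requested potential is V_1 = 5.455 V.

Final answer: V_1 = 5.455 V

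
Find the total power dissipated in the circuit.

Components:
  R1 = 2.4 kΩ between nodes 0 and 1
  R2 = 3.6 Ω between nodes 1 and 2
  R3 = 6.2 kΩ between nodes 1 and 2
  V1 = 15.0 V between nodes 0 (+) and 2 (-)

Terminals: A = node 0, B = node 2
Nodal analysis, taking node 2 as the 0 V reference.
Source V1 fixes V_0 = 15 V.
KCL at each unknown node (sum of currents leaving = 0; resistances in Ω):
  Node 1: (V_1 - 15)/2400 + (V_1 - 0)/3.6 + (V_1 - 0)/6200 = 0
Collecting terms: 0.2784 × V_1 = 0.00625  =>  V_1 = 0.02245 V
Power in each resistor, P = (ΔV)²/R:
  P_R1 = (15 - 0.02245)²/2400 = 0.09347 W
  P_R2 = (0.02245 - 0)²/3.6 = 0.00014 W
  P_R3 = (0.02245 - 0)²/6200 = 0.00000008131 W
P_total = P_R1 + P_R2 + P_R3 = 0.09361 W

Final answer: 0.09361 W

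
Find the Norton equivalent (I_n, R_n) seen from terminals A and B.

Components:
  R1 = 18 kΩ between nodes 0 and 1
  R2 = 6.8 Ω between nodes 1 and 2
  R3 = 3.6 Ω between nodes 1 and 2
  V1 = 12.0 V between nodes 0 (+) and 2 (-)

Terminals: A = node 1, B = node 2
Find the Thévenin equivalent first; then I_n = V_th/R_th and R_n = R_th.
Step 1 — V_th is the open-circuit voltage V_A - V_B (nothing connected across the terminals).
Nodal analysis, taking node 2 as the 0 V reference.
Source V1 fixes V_0 = 12 V.
KCL at each unknown node (sum of currents leaving = 0; resistances in Ω):
  Node 1: (V_1 - 12)/18000 + (V_1 - 0)/6.8 + (V_1 - 0)/3.6 = 0
Collecting terms: 0.4249 × V_1 = 0.0006667  =>  V_1 = 0.001569 V
V_th = V_1 - V_2 = 0.001569 - 0 = 0.001569 V
Step 2 — R_th: zero the source — replace V1 by a short circuit (node 2 merges into node 0) — and find the resistance seen between A (node 1) and B (node 0).
Reduce the network between node 1 (A) and node 0 (B) by series/parallel combination:
  Rp1 = R1 ‖ R2 ‖ R3 (parallel, all between nodes 0 and 1) = 1/(1/18000 + 1/6.8 + 1/3.6) = 2.354 Ω
R_th = 2.354 Ω
I_n = V_th/R_th = 0.001569/2.354 = 0.0006667 A, and R_n = R_th = 2.354 Ω

Final answer: I_n = 0.0006667 A, R_n = 2.354 Ω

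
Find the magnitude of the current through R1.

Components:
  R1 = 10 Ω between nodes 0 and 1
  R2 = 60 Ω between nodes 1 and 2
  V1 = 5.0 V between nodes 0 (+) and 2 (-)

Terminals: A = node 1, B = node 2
Nodal analysis, taking node 2 as the 0 V reference.
Source V1 fixes V_0 = 5 V.
KCL at each unknown node (sum of currents leaving = 0; resistances in Ω):
  Node 1: (V_1 - 5)/10 + (V_1 - 0)/60 = 0
Collecting terms: 0.1167 × V_1 = 0.5  =>  V_1 = 4.286 V
I_R1 = (V_0 - V_1)/R1 = (5 - 4.286)/10 = 0.07143 A
|I_R1| = 0.07143 A

Final answer: |I_R1| = 0.07143 A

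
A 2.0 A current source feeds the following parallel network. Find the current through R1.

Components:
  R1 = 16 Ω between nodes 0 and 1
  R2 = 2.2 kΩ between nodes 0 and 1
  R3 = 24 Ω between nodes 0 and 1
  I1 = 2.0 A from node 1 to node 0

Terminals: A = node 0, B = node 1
All resistors sit directly between nodes 0 and 1, so they are in parallel and share one voltage V; the full source current 2 A splits among them.
1/R_par = 1/16 + 1/2200 + 1/24 = 0.1046 S  =>  R_par = 9.558 Ω
V = I × R_par = 2 × 9.558 = 19.12 V
I_R1 = V/R1 = 19.12/16 = 1.195 A

Final answer: 1.195 A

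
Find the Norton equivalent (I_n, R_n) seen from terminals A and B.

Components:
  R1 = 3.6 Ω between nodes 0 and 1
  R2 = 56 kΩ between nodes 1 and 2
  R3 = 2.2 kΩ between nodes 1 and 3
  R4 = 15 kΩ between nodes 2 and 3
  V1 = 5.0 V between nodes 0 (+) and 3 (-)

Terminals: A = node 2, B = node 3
Find the Thévenin equivalent first; then I_n = V_th/R_th and R_n = R_th.
Step 1 — V_th is the open-circuit voltage V_A - V_B (nothing connected across the terminals).
Nodal analysis, taking node 3 as the 0 V reference.
Source V1 fixes V_0 = 5 V.
KCL at each unknown node (sum of currents leaving = 0; resistances in Ω):
  Node 1: (V_1 - 5)/3.6 + (V_1 - V_2)/56000 + (V_1 - 0)/2200 = 0
  Node 2: (V_2 - V_1)/56000 + (V_2 - 0)/15000 = 0
Collecting terms (coefficients in siemens):
  0.2783·V_1 - 0.00001786·V_2 = 1.389
  0.00008452·V_2 - 0.00001786·V_1 = 0
Determinant D = (0.2783)(0.00008452) - (-0.00001786)(-0.00001786) = 0.00002352
V_1 = [(1.389)(0.00008452) - (-0.00001786)(0)]/D = 4.992 V
V_2 = [(0.2783)(0) - (1.389)(-0.00001786)]/D = 1.055 V
V_th = V_2 - V_3 = 1.055 - 0 = 1.055 V
Step 2 — R_th: zero the source — replace V1 by a short circuit (node 3 merges into node 0) — and find the resistance seen between A (node 2) and B (node 0).
Reduce the network between node 2 (A) and node 0 (B) by series/parallel combination:
  Rp1 = R1 ‖ R3 (parallel, both between nodes 0 and 1) = 1/(1/3.6 + 1/2200) = 3.594 Ω
  Rs1 = R2 + Rp1 (series, joined only at node 1) = 56000 + 3.594 = 56000 Ω
  Rp2 = R4 ‖ Rs1 (parallel, both between nodes 0 and 2) = 1/(1/15000 + 1/56000) = 11830 Ω
R_th = 11.83 kΩ
I_n = V_th/R_th = 1.055/11830 = 0.00008913 A, and R_n = R_th = 11.83 kΩ

Final answer: I_n = 8.913e-05 A, R_n = 11.83 kΩ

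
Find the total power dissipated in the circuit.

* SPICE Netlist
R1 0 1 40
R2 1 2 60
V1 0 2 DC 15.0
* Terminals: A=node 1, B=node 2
Nodal analysis, taking node 2 as the 0 V reference.
Source V1 fixes V_0 = 15 V.
KCL at each unknown node (sum of currents leaving = 0; resistances in Ω):
  Node 1: (V_1 - 15)/40 + (V_1 - 0)/60 = 0
Collecting terms: 0.04167 × V_1 = 0.375  =>  V_1 = 9 V
Power in each resistor, P = (ΔV)²/R:
  P_R1 = (15 - 9)²/40 = 0.9 W
  P_R2 = (9 - 0)²/60 = 1.35 W
P_total = P_R1 + P_R2 = 2.25 W

Final answer: 2.25 W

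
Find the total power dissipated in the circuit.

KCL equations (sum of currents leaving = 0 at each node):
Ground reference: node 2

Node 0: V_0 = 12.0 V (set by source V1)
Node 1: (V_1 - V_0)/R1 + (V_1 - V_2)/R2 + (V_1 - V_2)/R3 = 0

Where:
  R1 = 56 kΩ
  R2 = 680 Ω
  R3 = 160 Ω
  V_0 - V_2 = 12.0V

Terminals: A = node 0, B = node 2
Nodal analysis, taking node 2 as the 0 V reference.
Source V1 fixes V_0 = 12 V.
KCL at each unknown node (sum of currents leaving = 0; resistances in Ω):
  Node 1: (V_1 - 12)/56000 + (V_1 - 0)/680 + (V_1 - 0)/160 = 0
Collecting terms: 0.007738 × V_1 = 0.0002143  =>  V_1 = 0.02769 V
Power in each resistor, P = (ΔV)²/R:
  P_R1 = (12 - 0.02769)²/56000 = 0.00256 W
  P_R2 = (0.02769 - 0)²/680 = 0.000001128 W
  P_R3 = (0.02769 - 0)²/160 = 0.000004792 W
P_total = P_R1 + P_R2 + P_R3 = 0.002565 W

Final answer: 0.002565 W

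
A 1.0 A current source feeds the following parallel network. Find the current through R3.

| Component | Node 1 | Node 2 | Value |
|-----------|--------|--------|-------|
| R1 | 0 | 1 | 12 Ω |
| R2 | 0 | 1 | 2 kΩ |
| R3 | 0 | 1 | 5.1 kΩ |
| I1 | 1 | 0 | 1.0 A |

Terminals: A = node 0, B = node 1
All resistors sit directly between nodes 0 and 1, so they are in parallel and share one voltage V; the full source current 1 A splits among them.
1/R_par = 1/12 + 1/2000 + 1/5100 = 0.08403 S  =>  R_par = 11.9 Ω
V = I × R_par = 1 × 11.9 = 11.9 V
I_R3 = V/R3 = 11.9/5100 = 0.002333 A

Final answer: 0.002333 A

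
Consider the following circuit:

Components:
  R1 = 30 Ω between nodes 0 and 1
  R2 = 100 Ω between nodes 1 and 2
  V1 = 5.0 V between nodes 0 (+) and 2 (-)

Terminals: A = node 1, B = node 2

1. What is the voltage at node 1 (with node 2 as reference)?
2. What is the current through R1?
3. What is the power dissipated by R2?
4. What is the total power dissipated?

Nodal analysis, taking node 2 as the 0 V reference.
Source V1 fixes V_0 = 5 V.
KCL at each unknown node (sum of currents leaving = 0; resistances in Ω):
  Node 1: (V_1 - 5)/30 + (V_1 - 0)/100 = 0
Collecting terms: 0.04333 × V_1 = 0.1667  =>  V_1 = 3.846 V
Part 1:
  Read off the nodal solution: V_1 = 3.846 V
Part 2:
  I_R1 = (V_0 - V_1)/R1 = (5 - 3.846)/30 = 0.03846 A
  Magnitude: I_R1 = 0.03846 A
Part 3:
  I_R2 = (V_1 - V_2)/R2 = (3.846 - 0)/100 = 0.03846 A
  P_R2 = I_R2² × R2 = (0.03846)² × 100 = 0.1479 W
Part 4:
  Power in each resistor, P = (ΔV)²/R:
    P_R1 = (5 - 3.846)²/30 = 0.04438 W
    P_R2 = (3.846 - 0)²/100 = 0.1479 W
  P_total = P_R1 + P_R2 = 0.1923 W

Final answers:
1. V_1 = 3.846 V
2. I_R1 = 0.03846 A
3. P_R2 = 0.1479 W
4. P_total = 0.1923 W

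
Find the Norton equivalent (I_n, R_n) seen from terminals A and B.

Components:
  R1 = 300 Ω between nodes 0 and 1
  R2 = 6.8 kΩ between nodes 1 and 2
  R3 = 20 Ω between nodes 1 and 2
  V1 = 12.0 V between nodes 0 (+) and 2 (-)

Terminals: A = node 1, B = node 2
Find the Thévenin equivalent first; then I_n = V_th/R_th and R_n = R_th.
Step 1 — V_th is the open-circuit voltage V_A - V_B (nothing connected across the terminals).
Nodal analysis, taking node 2 as the 0 V reference.
Source V1 fixes V_0 = 12 V.
KCL at each unknown node (sum of currents leaving = 0; resistances in Ω):
  Node 1: (V_1 - 12)/300 + (V_1 - 0)/6800 + (V_1 - 0)/20 = 0
Collecting terms: 0.05348 × V_1 = 0.04  =>  V_1 = 0.7479 V
V_th = V_1 - V_2 = 0.7479 - 0 = 0.7479 V
Step 2 — R_th: zero the source — replace V1 by a short circuit (node 2 merges into node 0) — and find the resistance seen between A (node 1) and B (node 0).
Reduce the network between node 1 (A) and node 0 (B) by series/parallel combination:
  Rp1 = R1 ‖ R2 ‖ R3 (parallel, all between nodes 0 and 1) = 1/(1/300 + 1/6800 + 1/20) = 18.7 Ω
R_th = 18.7 Ω
I_n = V_th/R_th = 0.7479/18.7 = 0.04 A, and R_n = R_th = 18.7 Ω

Final answer: I_n = 0.04 A, R_n = 18.7 Ω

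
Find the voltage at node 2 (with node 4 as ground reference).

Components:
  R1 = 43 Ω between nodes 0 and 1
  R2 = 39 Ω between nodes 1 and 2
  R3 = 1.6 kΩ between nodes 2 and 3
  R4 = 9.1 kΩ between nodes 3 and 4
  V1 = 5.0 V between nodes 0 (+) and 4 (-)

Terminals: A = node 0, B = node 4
Nodal analysis, taking node 4 as the 0 V reference.
Source V1 fixes V_0 = 5 V.
KCL at each unknown node (sum of currents leaving = 0; resistances in Ω):
  Node 1: (V_1 - 5)/43 + (V_1 - V_2)/39 = 0
  Node 2: (V_2 - V_1)/39 + (V_2 - V_3)/1600 = 0
  Node 3: (V_3 - V_2)/1600 + (V_3 - 0)/9100 = 0
Collecting terms (coefficients in siemens):
  0.0489·V_1 - 0.02564·V_2 = 0.1163
  0.02627·V_2 - 0.02564·V_1 - 0.000625·V_3 = 0
  0.0007349·V_3 - 0.000625·V_2 = 0
Solving these 3 simultaneous equations (Gaussian elimination) gives:
  V_1 = 4.98 V, V_2 = 4.962 V, V_3 = 4.22 V
The requested potential is V_2 = 4.962 V.

Final answer: V_2 = 4.962 V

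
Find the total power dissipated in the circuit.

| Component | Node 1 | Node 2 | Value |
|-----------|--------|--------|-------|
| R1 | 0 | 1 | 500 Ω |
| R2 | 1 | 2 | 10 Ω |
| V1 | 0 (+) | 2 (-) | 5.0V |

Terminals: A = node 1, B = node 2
Nodal analysis, taking node 2 as the 0 V reference.
Source V1 fixes V_0 = 5 V.
KCL at each unknown node (sum of currents leaving = 0; resistances in Ω):
  Node 1: (V_1 - 5)/500 + (V_1 - 0)/10 = 0
Collecting terms: 0.102 × V_1 = 0.01  =>  V_1 = 0.09804 V
Power in each resistor, P = (ΔV)²/R:
  P_R1 = (5 - 0.09804)²/500 = 0.04806 W
  P_R2 = (0.09804 - 0)²/10 = 0.0009612 W
P_total = P_R1 + P_R2 = 0.04902 W

Final answer: 0.04902 W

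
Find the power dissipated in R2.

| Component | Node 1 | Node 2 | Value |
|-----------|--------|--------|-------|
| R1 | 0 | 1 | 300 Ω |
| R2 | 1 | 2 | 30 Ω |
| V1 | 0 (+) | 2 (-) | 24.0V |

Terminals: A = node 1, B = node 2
Nodal analysis, taking node 2 as the 0 V reference.
Source V1 fixes V_0 = 24 V.
KCL at each unknown node (sum of currents leaving = 0; resistances in Ω):
  Node 1: (V_1 - 24)/300 + (V_1 - 0)/30 = 0
Collecting terms: 0.03667 × V_1 = 0.08  =>  V_1 = 2.182 V
I_R2 = (V_1 - V_2)/R2 = (2.182 - 0)/30 = 0.07273 A
P_R2 = I_R2² × R2 = (0.07273)² × 30 = 0.1587 W

Final answer: 0.1587 W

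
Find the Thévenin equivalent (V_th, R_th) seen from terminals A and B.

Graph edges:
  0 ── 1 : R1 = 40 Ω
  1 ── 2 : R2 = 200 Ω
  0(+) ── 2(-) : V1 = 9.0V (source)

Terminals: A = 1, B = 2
Step 1 — V_th is the open-circuit voltage V_A - V_B (nothing connected across the terminals).
Nodal analysis, taking node 2 as the 0 V reference.
Source V1 fixes V_0 = 9 V.
KCL at each unknown node (sum of currents leaving = 0; resistances in Ω):
  Node 1: (V_1 - 9)/40 + (V_1 - 0)/200 = 0
Collecting terms: 0.03 × V_1 = 0.225  =>  V_1 = 7.5 V
V_th = V_1 - V_2 = 7.5 - 0 = 7.5 V
Step 2 — R_th: zero the source — replace V1 by a short circuit (node 2 merges into node 0) — and find the resistance seen between A (node 1) and B (node 0).
Reduce the network between node 1 (A) and node 0 (B) by series/parallel combination:
  Rp1 = R1 ‖ R2 (parallel, both between nodes 0 and 1) = 1/(1/40 + 1/200) = 33.33 Ω
R_th = 33.33 Ω

Final answer: V_th = 7.5 V, R_th = 33.33 Ω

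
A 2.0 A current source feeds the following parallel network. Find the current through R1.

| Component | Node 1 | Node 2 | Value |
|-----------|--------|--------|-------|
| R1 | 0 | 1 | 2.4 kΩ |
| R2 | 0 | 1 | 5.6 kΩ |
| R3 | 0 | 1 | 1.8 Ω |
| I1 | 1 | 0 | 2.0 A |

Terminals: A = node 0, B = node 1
All resistors sit directly between nodes 0 and 1, so they are in parallel and share one voltage V; the full source current 2 A splits among them.
1/R_par = 1/2400 + 1/5600 + 1/1.8 = 0.5562 S  =>  R_par = 1.798 Ω
V = I × R_par = 2 × 1.798 = 3.596 V
I_R1 = V/R1 = 3.596/2400 = 0.001498 A

Final answer: 0.001498 A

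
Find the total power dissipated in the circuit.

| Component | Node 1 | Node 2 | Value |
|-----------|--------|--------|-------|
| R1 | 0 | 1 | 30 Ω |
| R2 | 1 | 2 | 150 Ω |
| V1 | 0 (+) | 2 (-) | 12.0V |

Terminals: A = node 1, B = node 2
Nodal analysis, taking node 2 as the 0 V reference.
Source V1 fixes V_0 = 12 V.
KCL at each unknown node (sum of currents leaving = 0; resistances in Ω):
  Node 1: (V_1 - 12)/30 + (V_1 - 0)/150 = 0
Collecting terms: 0.04 × V_1 = 0.4  =>  V_1 = 10 V
Power in each resistor, P = (ΔV)²/R:
  P_R1 = (12 - 10)²/30 = 0.1333 W
  P_R2 = (10 - 0)²/150 = 0.6667 W
P_total = P_R1 + P_R2 = 0.8 W

Final answer: 0.8 W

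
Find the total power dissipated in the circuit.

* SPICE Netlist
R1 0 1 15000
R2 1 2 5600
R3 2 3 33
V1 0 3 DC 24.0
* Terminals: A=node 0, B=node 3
Nodal analysis, taking node 3 as the 0 V reference.
Source V1 fixes V_0 = 24 V.
KCL at each unknown node (sum of currents leaving = 0; resistances in Ω):
  Node 1: (V_1 - 24)/15000 + (V_1 - V_2)/5600 = 0
  Node 2: (V_2 - V_1)/5600 + (V_2 - 0)/33 = 0
Collecting terms (coefficients in siemens):
  0.0002452·V_1 - 0.0001786·V_2 = 0.0016
  0.03048·V_2 - 0.0001786·V_1 = 0
Determinant D = (0.0002452)(0.03048) - (-0.0001786)(-0.0001786) = 0.000007443
V_1 = [(0.0016)(0.03048) - (-0.0001786)(0)]/D = 6.552 V
V_2 = [(0.0002452)(0) - (0.0016)(-0.0001786)]/D = 0.03839 V
Power in each resistor, P = (ΔV)²/R:
  P_R1 = (24 - 6.552)²/15000 = 0.02029 W
  P_R2 = (6.552 - 0.03839)²/5600 = 0.007577 W
  P_R3 = (0.03839 - 0)²/33 = 0.00004465 W
P_total = P_R1 + P_R2 + P_R3 = 0.02792 W

Final answer: 0.02792 W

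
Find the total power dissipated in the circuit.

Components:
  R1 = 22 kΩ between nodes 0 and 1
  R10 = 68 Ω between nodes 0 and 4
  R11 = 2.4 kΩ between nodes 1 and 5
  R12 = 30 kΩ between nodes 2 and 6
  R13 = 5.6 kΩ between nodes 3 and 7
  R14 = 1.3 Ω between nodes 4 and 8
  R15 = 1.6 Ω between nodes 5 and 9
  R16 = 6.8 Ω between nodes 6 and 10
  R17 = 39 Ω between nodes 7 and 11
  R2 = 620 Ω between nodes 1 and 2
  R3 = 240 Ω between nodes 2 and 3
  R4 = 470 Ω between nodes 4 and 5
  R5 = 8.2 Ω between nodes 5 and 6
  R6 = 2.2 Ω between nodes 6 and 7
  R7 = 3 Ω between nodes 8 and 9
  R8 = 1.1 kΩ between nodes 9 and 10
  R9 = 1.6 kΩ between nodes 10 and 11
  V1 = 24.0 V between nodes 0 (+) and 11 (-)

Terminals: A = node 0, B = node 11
Nodal analysis, taking node 11 as the 0 V reference.
Source V1 fixes V_0 = 24 V.
KCL at each unknown node (sum of currents leaving = 0; resistances in Ω):
  Node 1: (V_1 - 24)/22000 + (V_1 - V_2)/620 + (V_1 - V_5)/2400 = 0
  Node 2: (V_2 - V_1)/620 + (V_2 - V_3)/240 + (V_2 - V_6)/30000 = 0
  Node 3: (V_3 - V_2)/240 + (V_3 - V_7)/5600 = 0
  Node 4: (V_4 - V_5)/470 + (V_4 - 24)/68 + (V_4 - V_8)/1.3 = 0
  Node 5: (V_5 - V_4)/470 + (V_5 - V_6)/8.2 + (V_5 - V_1)/2400 + (V_5 - V_9)/1.6 = 0
  Node 6: (V_6 - V_5)/8.2 + (V_6 - V_7)/2.2 + (V_6 - V_2)/30000 + (V_6 - V_10)/6.8 = 0
  Node 7: (V_7 - V_6)/2.2 + (V_7 - V_3)/5600 + (V_7 - 0)/39 = 0
  Node 8: (V_8 - V_9)/3 + (V_8 - V_4)/1.3 = 0
  Node 9: (V_9 - V_8)/3 + (V_9 - V_10)/1100 + (V_9 - V_5)/1.6 = 0
  Node 10: (V_10 - V_9)/1100 + (V_10 - 0)/1600 + (V_10 - V_6)/6.8 = 0
Collecting terms (coefficients in siemens):
  0.002075·V_1 - 0.001613·V_2 - 0.0004167·V_5 = 0.001091
  0.005813·V_2 - 0.001613·V_1 - 0.004167·V_3 - 0.00003333·V_6 = 0
  0.004345·V_3 - 0.004167·V_2 - 0.0001786·V_7 = 0
  0.7861·V_4 - 0.002128·V_5 - 0.7692·V_8 = 0.3529
  0.7495·V_5 - 0.0004167·V_1 - 0.002128·V_4 - 0.122·V_6 - 0.625·V_9 = 0
  0.7236·V_6 - 0.00003333·V_2 - 0.122·V_5 - 0.4545·V_7 - 0.1471·V_10 = 0
  0.4804·V_7 - 0.0001786·V_3 - 0.4545·V_6 = 0
  1.103·V_8 - 0.7692·V_4 - 0.3333·V_9 = 0
  0.9592·V_9 - 0.625·V_5 - 0.3333·V_8 - 0.0009091·V_10 = 0
  0.1486·V_10 - 0.1471·V_6 - 0.0009091·V_9 = 0
Solving these 10 simultaneous equations (Gaussian elimination) gives:
  V_1 = 9.982 V, V_2 = 9.709 V, V_3 = 9.618 V, V_4 = 10.65 V
  V_5 = 9.508 V, V_6 = 7.911 V, V_7 = 7.489 V, V_8 = 10.4 V
  V_9 = 9.816 V, V_10 = 7.889 V
Power in each resistor, P = (ΔV)²/R:
  P_R1 = (24 - 9.982)²/22000 = 0.008932 W
  P_R2 = (9.982 - 9.709)²/620 = 0.00012 W
  P_R3 = (9.709 - 9.618)²/240 = 0.00003466 W
  P_R4 = (10.65 - 9.508)²/470 = 0.002771 W
  P_R5 = (9.508 - 7.911)²/8.2 = 0.3111 W
  P_R6 = (7.911 - 7.489)²/2.2 = 0.08081 W
  P_R7 = (10.4 - 9.816)²/3 = 0.1128 W
  P_R8 = (9.816 - 7.889)²/1100 = 0.003373 W
  P_R9 = (7.889 - 0)²/1600 = 0.0389 W
  P_R10 = (24 - 10.65)²/68 = 2.621 W
  P_R11 = (9.982 - 9.508)²/2400 = 0.00009337 W
  P_R12 = (9.709 - 7.911)²/30000 = 0.0001077 W
  P_R13 = (9.618 - 7.489)²/5600 = 0.0008088 W
  P_R14 = (10.65 - 10.4)²/1.3 = 0.04888 W
  P_R15 = (9.508 - 9.816)²/1.6 = 0.05908 W
  P_R16 = (7.911 - 7.889)²/6.8 = 0.00006876 W
  P_R17 = (7.489 - 0)²/39 = 1.438 W
P_total = P_R1 + P_R2 + P_R3 + P_R4 + P_R5 + P_R6 + P_R7 + P_R8 + P_R9 + P_R10 + P_R11 + P_R12 + P_R13 + P_R14 + P_R15 + P_R16 + P_R17 = 4.727 W

Final answer: 4.727 W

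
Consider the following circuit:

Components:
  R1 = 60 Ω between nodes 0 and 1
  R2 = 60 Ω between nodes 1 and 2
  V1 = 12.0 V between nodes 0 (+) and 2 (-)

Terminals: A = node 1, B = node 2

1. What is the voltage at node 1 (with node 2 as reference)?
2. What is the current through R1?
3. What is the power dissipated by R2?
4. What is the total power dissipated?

Nodal analysis, taking node 2 as the 0 V reference.
Source V1 fixes V_0 = 12 V.
KCL at each unknown node (sum of currents leaving = 0; resistances in Ω):
  Node 1: (V_1 - 12)/60 + (V_1 - 0)/60 = 0
Collecting terms: 0.03333 × V_1 = 0.2  =>  V_1 = 6 V
Part 1:
  Read off the nodal solution: V_1 = 6 V
Part 2:
  I_R1 = (V_0 - V_1)/R1 = (12 - 6)/60 = 0.1 A
  Magnitude: I_R1 = 0.1 A
Part 3:
  I_R2 = (V_1 - V_2)/R2 = (6 - 0)/60 = 0.1 A
  P_R2 = I_R2² × R2 = (0.1)² × 60 = 0.6 W
Part 4:
  Power in each resistor, P = (ΔV)²/R:
    P_R1 = (12 - 6)²/60 = 0.6 W
    P_R2 = (6 - 0)²/60 = 0.6 W
  P_total = P_R1 + P_R2 = 1.2 W

Final answers:
1. V_1 = 6 V
2. I_R1 = 0.1 A
3. P_R2 = 0.6 W
4. P_total = 1.2 W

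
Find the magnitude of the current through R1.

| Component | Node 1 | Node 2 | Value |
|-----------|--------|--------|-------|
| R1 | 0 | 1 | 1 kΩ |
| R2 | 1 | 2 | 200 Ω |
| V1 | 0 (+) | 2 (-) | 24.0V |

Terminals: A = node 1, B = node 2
Nodal analysis, taking node 2 as the 0 V reference.
Source V1 fixes V_0 = 24 V.
KCL at each unknown node (sum of currents leaving = 0; resistances in Ω):
  Node 1: (V_1 - 24)/1000 + (V_1 - 0)/200 = 0
Collecting terms: 0.006 × V_1 = 0.024  =>  V_1 = 4 V
I_R1 = (V_0 - V_1)/R1 = (24 - 4)/1000 = 0.02 A
|I_R1| = 0.02 A

Final answer: |I_R1| = 0.02 A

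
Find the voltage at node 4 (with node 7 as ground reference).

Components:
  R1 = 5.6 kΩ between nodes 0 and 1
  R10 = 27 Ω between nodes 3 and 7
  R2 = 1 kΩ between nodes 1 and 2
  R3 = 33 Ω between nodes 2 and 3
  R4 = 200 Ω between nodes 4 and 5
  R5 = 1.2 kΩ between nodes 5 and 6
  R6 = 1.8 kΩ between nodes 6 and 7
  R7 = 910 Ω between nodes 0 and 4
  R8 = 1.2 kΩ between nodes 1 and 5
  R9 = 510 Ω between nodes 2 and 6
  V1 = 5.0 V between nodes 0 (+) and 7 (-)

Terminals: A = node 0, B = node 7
Nodal analysis, taking node 7 as the 0 V reference.
Source V1 fixes V_0 = 5 V.
KCL at each unknown node (sum of currents leaving = 0; resistances in Ω):
  Node 1: (V_1 - 5)/5600 + (V_1 - V_2)/1000 + (V_1 - V_5)/1200 = 0
  Node 2: (V_2 - V_1)/1000 + (V_2 - V_3)/33 + (V_2 - V_6)/510 = 0
  Node 3: (V_3 - V_2)/33 + (V_3 - 0)/27 = 0
  Node 4: (V_4 - V_5)/200 + (V_4 - 5)/910 = 0
  Node 5: (V_5 - V_4)/200 + (V_5 - V_6)/1200 + (V_5 - V_1)/1200 = 0
  Node 6: (V_6 - V_5)/1200 + (V_6 - 0)/1800 + (V_6 - V_2)/510 = 0
Collecting terms (coefficients in siemens):
  0.002012·V_1 - 0.001·V_2 - 0.0008333·V_5 = 0.0008929
  0.03326·V_2 - 0.001·V_1 - 0.0303·V_3 - 0.001961·V_6 = 0
  0.06734·V_3 - 0.0303·V_2 = 0
  0.006099·V_4 - 0.005·V_5 = 0.005495
  0.006667·V_5 - 0.0008333·V_1 - 0.005·V_4 - 0.0008333·V_6 = 0
  0.00335·V_6 - 0.001961·V_2 - 0.0008333·V_5 = 0
Solving these 6 simultaneous equations (Gaussian elimination) gives:
  V_1 = 1.548 V, V_2 = 0.1494 V, V_3 = 0.06721 V, V_4 = 2.939 V
  V_5 = 2.486 V, V_6 = 0.7058 V
The requested potential is V_4 = 2.939 V.

Final answer: V_4 = 2.939 V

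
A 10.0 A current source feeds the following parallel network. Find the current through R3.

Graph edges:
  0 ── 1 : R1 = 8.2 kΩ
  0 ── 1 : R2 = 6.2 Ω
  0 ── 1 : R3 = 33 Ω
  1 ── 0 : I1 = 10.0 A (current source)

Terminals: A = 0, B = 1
All resistors sit directly between nodes 0 and 1, so they are in parallel and share one voltage V; the full source current 10 A splits among them.
1/R_par = 1/8200 + 1/6.2 + 1/33 = 0.1917 S  =>  R_par = 5.216 Ω
V = I × R_par = 10 × 5.216 = 52.16 V
I_R3 = V/R3 = 52.16/33 = 1.581 A

Final answer: 1.581 A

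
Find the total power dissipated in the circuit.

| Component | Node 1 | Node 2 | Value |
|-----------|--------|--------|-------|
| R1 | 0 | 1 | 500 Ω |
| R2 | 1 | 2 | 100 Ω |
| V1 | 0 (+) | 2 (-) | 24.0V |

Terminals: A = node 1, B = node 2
Nodal analysis, taking node 2 as the 0 V reference.
Source V1 fixes V_0 = 24 V.
KCL at each unknown node (sum of currents leaving = 0; resistances in Ω):
  Node 1: (V_1 - 24)/500 + (V_1 - 0)/100 = 0
Collecting terms: 0.012 × V_1 = 0.048  =>  V_1 = 4 V
Power in each resistor, P = (ΔV)²/R:
  P_R1 = (24 - 4)²/500 = 0.8 W
  P_R2 = (4 - 0)²/100 = 0.16 W
P_total = P_R1 + P_R2 = 0.96 W

Final answer: 0.96 W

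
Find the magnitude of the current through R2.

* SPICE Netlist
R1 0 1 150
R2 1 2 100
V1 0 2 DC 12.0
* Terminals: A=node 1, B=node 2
Nodal analysis, taking node 2 as the 0 V reference.
Source V1 fixes V_0 = 12 V.
KCL at each unknown node (sum of currents leaving = 0; resistances in Ω):
  Node 1: (V_1 - 12)/150 + (V_1 - 0)/100 = 0
Collecting terms: 0.01667 × V_1 = 0.08  =>  V_1 = 4.8 V
I_R2 = (V_1 - V_2)/R2 = (4.8 - 0)/100 = 0.048 A
|I_R2| = 0.048 A

Final answer: |I_R2| = 0.048 A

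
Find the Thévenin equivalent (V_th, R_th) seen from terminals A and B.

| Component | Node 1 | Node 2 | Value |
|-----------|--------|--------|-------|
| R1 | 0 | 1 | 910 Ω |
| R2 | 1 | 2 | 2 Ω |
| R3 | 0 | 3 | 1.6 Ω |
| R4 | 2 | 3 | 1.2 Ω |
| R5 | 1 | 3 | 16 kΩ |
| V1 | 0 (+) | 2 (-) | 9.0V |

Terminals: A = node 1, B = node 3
Step 1 — V_th is the open-circuit voltage V_A - V_B (nothing connected across the terminals).
Nodal analysis, taking node 2 as the 0 V reference.
Source V1 fixes V_0 = 9 V.
KCL at each unknown node (sum of currents leaving = 0; resistances in Ω):
  Node 1: (V_1 - 9)/910 + (V_1 - 0)/2 + (V_1 - V_3)/16000 = 0
  Node 3: (V_3 - 9)/1.6 + (V_3 - 0)/1.2 + (V_3 - V_1)/16000 = 0
Collecting terms (coefficients in siemens):
  0.5012·V_1 - 0.0000625·V_3 = 0.00989
  1.458·V_3 - 0.0000625·V_1 = 5.625
Determinant D = (0.5012)(1.458) - (-0.0000625)(-0.0000625) = 0.7309
V_1 = [(0.00989)(1.458) - (-0.0000625)(5.625)]/D = 0.02022 V
V_3 = [(0.5012)(5.625) - (0.00989)(-0.0000625)]/D = 3.857 V
V_th = V_1 - V_3 = 0.02022 - 3.857 = -3.837 V
Step 2 — R_th: zero the source — replace V1 by a short circuit (node 2 merges into node 0) — and find the resistance seen between A (node 1) and B (node 3).
Reduce the network between node 1 (A) and node 3 (B) by series/parallel combination:
  Rp1 = R1 ‖ R2 (parallel, both between nodes 0 and 1) = 1/(1/910 + 1/2) = 1.996 Ω
  Rp2 = R3 ‖ R4 (parallel, both between nodes 0 and 3) = 1/(1/1.6 + 1/1.2) = 0.6857 Ω
  Rs1 = Rp1 + Rp2 (series, joined only at node 0) = 1.996 + 0.6857 = 2.681 Ω
  Rp3 = R5 ‖ Rs1 (parallel, both between nodes 1 and 3) = 1/(1/16000 + 1/2.681) = 2.681 Ω
R_th = 2.681 Ω

Final answer: V_th = -3.837 V, R_th = 2.681 Ω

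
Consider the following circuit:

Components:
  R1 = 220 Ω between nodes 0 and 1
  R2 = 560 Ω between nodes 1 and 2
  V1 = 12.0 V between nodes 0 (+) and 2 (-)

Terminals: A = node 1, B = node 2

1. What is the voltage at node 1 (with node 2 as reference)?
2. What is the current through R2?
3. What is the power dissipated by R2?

Nodal analysis, taking node 2 as the 0 V reference.
Source V1 fixes V_0 = 12 V.
KCL at each unknown node (sum of currents leaving = 0; resistances in Ω):
  Node 1: (V_1 - 12)/220 + (V_1 - 0)/560 = 0
Collecting terms: 0.006331 × V_1 = 0.05455  =>  V_1 = 8.615 V
Part 1:
  Read off the nodal solution: V_1 = 8.615 V
Part 2:
  I_R2 = (V_1 - V_2)/R2 = (8.615 - 0)/560 = 0.01538 A
  Magnitude: I_R2 = 0.01538 A
Part 3:
  I_R2 = (V_1 - V_2)/R2 = (8.615 - 0)/560 = 0.01538 A
  P_R2 = I_R2² × R2 = (0.01538)² × 560 = 0.1325 W

Final answers:
1. V_1 = 8.615 V
2. I_R2 = 0.01538 A
3. P_R2 = 0.1325 W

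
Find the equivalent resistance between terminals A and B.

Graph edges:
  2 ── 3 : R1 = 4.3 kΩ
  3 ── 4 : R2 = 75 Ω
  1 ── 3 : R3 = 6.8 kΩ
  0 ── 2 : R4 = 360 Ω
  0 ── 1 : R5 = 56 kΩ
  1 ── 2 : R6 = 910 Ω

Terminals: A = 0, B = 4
The network is not a plain series/parallel combination. Inject a 1 A test current into terminal A (node 0) and return it from terminal B (node 4); then R_eq = V_A / (1 A).
Nodal analysis, taking node 4 as the 0 V reference.
Current source I_test pushes 1 A into node 0 and draws it out of node 4.
KCL at each unknown node (sum of currents leaving = 0; resistances in Ω):
  Node 0: (V_0 - V_2)/360 + (V_0 - V_1)/56000 - 1 = 0
  Node 1: (V_1 - V_0)/56000 + (V_1 - V_3)/6800 + (V_1 - V_2)/910 = 0
  Node 2: (V_2 - V_0)/360 + (V_2 - V_1)/910 + (V_2 - V_3)/4300 = 0
  Node 3: (V_3 - V_1)/6800 + (V_3 - V_2)/4300 + (V_3 - 0)/75 = 0
Collecting terms (coefficients in siemens):
  0.002796·V_0 - 0.00001786·V_1 - 0.002778·V_2 = 1
  0.001264·V_1 - 0.00001786·V_0 - 0.001099·V_2 - 0.0001471·V_3 = 0
  0.004109·V_2 - 0.002778·V_0 - 0.001099·V_1 - 0.0002326·V_3 = 0
  0.01371·V_3 - 0.0001471·V_1 - 0.0002326·V_2 = 0
Solving these 4 simultaneous equations (Gaussian elimination) gives:
  V_0 = 3187 V, V_1 = 2516 V, V_2 = 2832 V, V_3 = 75 V
R_eq = V_0 / 1 A = 3187 Ω = 3.187 kΩ

Final answer: 3.187 kΩ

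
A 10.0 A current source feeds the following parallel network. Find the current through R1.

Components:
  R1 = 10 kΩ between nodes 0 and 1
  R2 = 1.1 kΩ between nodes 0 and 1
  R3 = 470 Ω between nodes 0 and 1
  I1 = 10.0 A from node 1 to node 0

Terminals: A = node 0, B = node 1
All resistors sit directly between nodes 0 and 1, so they are in parallel and share one voltage V; the full source current 10 A splits among them.
1/R_par = 1/10000 + 1/1100 + 1/470 = 0.003137 S  =>  R_par = 318.8 Ω
V = I × R_par = 10 × 318.8 = 3188 V
I_R1 = V/R1 = 3188/10000 = 0.3188 A

Final answer: 0.3188 A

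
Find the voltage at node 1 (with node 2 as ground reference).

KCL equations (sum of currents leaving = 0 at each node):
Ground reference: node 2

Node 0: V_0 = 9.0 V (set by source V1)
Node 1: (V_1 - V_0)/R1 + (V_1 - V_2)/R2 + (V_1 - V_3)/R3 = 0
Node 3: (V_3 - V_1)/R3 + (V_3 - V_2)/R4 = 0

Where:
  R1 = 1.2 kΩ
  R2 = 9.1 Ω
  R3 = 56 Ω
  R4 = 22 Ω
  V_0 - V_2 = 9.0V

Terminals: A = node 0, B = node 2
Nodal analysis, taking node 2 as the 0 V reference.
Source V1 fixes V_0 = 9 V.
KCL at each unknown node (sum of currents leaving = 0; resistances in Ω):
  Node 1: (V_1 - 9)/1200 + (V_1 - 0)/9.1 + (V_1 - V_3)/56 = 0
  Node 3: (V_3 - V_1)/56 + (V_3 - 0)/22 = 0
Collecting terms (coefficients in siemens):
  0.1286·V_1 - 0.01786·V_3 = 0.0075
  0.06331·V_3 - 0.01786·V_1 = 0
Determinant D = (0.1286)(0.06331) - (-0.01786)(-0.01786) = 0.007822
V_1 = [(0.0075)(0.06331) - (-0.01786)(0)]/D = 0.06071 V
V_3 = [(0.1286)(0) - (0.0075)(-0.01786)]/D = 0.01712 V
The requested potential is V_1 = 0.06071 V.

Final answer: V_1 = 0.06071 V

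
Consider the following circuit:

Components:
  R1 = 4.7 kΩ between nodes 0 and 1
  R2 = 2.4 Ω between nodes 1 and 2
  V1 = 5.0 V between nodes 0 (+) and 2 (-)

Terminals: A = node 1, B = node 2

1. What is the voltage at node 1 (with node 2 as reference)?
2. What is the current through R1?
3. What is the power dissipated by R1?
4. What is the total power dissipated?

Nodal analysis, taking node 2 as the 0 V reference.
Source V1 fixes V_0 = 5 V.
KCL at each unknown node (sum of currents leaving = 0; resistances in Ω):
  Node 1: (V_1 - 5)/4700 + (V_1 - 0)/2.4 = 0
Collecting terms: 0.4169 × V_1 = 0.001064  =>  V_1 = 0.002552 V
Part 1:
  Read off the nodal solution: V_1 = 0.002552 V
Part 2:
  I_R1 = (V_0 - V_1)/R1 = (5 - 0.002552)/4700 = 0.001063 A
  Magnitude: I_R1 = 0.001063 A
Part 3:
  I_R1 = (V_0 - V_1)/R1 = (5 - 0.002552)/4700 = 0.001063 A
  P_R1 = I_R1² × R1 = (0.001063)² × 4700 = 0.005314 W
Part 4:
  Power in each resistor, P = (ΔV)²/R:
    P_R1 = (5 - 0.002552)²/4700 = 0.005314 W
    P_R2 = (0.002552 - 0)²/2.4 = 0.000002713 W
  P_total = P_R1 + P_R2 = 0.005316 W

Final answers:
1. V_1 = 0.002552 V
2. I_R1 = 0.001063 A
3. P_R1 = 0.005314 W
4. P_total = 0.005316 W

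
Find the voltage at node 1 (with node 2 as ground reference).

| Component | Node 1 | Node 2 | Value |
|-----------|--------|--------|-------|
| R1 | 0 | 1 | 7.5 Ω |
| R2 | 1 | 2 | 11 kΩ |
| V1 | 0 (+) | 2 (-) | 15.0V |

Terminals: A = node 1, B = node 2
Nodal analysis, taking node 2 as the 0 V reference.
Source V1 fixes V_0 = 15 V.
KCL at each unknown node (sum of currents leaving = 0; resistances in Ω):
  Node 1: (V_1 - 15)/7.5 + (V_1 - 0)/11000 = 0
Collecting terms: 0.1334 × V_1 = 2  =>  V_1 = 14.99 V
The requested potential is V_1 = 14.99 V.

Final answer: V_1 = 14.99 V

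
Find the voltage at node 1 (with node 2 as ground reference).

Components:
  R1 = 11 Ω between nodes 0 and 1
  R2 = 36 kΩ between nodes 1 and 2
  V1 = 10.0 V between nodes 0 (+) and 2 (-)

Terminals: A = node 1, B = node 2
Nodal analysis, taking node 2 as the 0 V reference.
Source V1 fixes V_0 = 10 V.
KCL at each unknown node (sum of currents leaving = 0; resistances in Ω):
  Node 1: (V_1 - 10)/11 + (V_1 - 0)/36000 = 0
Collecting terms: 0.09094 × V_1 = 0.9091  =>  V_1 = 9.997 V
The requested potential is V_1 = 9.997 V.

Final answer: V_1 = 9.997 V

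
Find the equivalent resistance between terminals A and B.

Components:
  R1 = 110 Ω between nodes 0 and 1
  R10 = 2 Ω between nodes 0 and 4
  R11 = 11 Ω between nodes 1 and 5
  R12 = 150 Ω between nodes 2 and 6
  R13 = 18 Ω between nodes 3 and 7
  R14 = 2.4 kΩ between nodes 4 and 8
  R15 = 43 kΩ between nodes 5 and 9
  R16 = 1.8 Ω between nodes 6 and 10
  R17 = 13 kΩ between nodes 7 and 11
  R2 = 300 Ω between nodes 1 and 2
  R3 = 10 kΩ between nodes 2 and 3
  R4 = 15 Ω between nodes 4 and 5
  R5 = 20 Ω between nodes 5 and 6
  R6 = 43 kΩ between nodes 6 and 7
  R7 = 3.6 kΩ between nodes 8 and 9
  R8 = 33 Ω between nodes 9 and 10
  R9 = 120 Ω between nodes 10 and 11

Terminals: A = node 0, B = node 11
The network is not a plain series/parallel combination. Inject a 1 A test current into terminal A (node 0) and return it from terminal B (node 11); then R_eq = V_A / (1 A).
Nodal analysis, taking node 11 as the 0 V reference.
Current source I_test pushes 1 A into node 0 and draws it out of node 11.
KCL at each unknown node (sum of currents leaving = 0; resistances in Ω):
  Node 0: (V_0 - V_1)/110 + (V_0 - V_4)/2 - 1 = 0
  Node 1: (V_1 - V_0)/110 + (V_1 - V_2)/300 + (V_1 - V_5)/11 = 0
  Node 2: (V_2 - V_1)/300 + (V_2 - V_3)/10000 + (V_2 - V_6)/150 = 0
  Node 3: (V_3 - V_2)/10000 + (V_3 - V_7)/18 = 0
  Node 4: (V_4 - V_0)/2 + (V_4 - V_5)/15 + (V_4 - V_8)/2400 = 0
  Node 5: (V_5 - V_1)/11 + (V_5 - V_4)/15 + (V_5 - V_6)/20 + (V_5 - V_9)/43000 = 0
  Node 6: (V_6 - V_2)/150 + (V_6 - V_5)/20 + (V_6 - V_7)/43000 + (V_6 - V_10)/1.8 = 0
  Node 7: (V_7 - V_3)/18 + (V_7 - V_6)/43000 + (V_7 - 0)/13000 = 0
  Node 8: (V_8 - V_4)/2400 + (V_8 - V_9)/3600 = 0
  Node 9: (V_9 - V_5)/43000 + (V_9 - V_8)/3600 + (V_9 - V_10)/33 = 0
  Node 10: (V_10 - V_6)/1.8 + (V_10 - V_9)/33 + (V_10 - 0)/120 = 0
Collecting terms (coefficients in siemens):
  0.5091·V_0 - 0.009091·V_1 - 0.5·V_4 = 1
  0.1033·V_1 - 0.009091·V_0 - 0.003333·V_2 - 0.09091·V_5 = 0
  0.0101·V_2 - 0.003333·V_1 - 0.0001·V_3 - 0.006667·V_6 = 0
  0.05566·V_3 - 0.0001·V_2 - 0.05556·V_7 = 0
  0.5671·V_4 - 0.5·V_0 - 0.06667·V_5 - 0.0004167·V_8 = 0
  0.2076·V_5 - 0.09091·V_1 - 0.06667·V_4 - 0.05·V_6 - 0.00002326·V_9 = 0
  0.6122·V_6 - 0.006667·V_2 - 0.05·V_5 - 0.00002326·V_7 - 0.5556·V_10 = 0
  0.05566·V_7 - 0.05556·V_3 - 0.00002326·V_6 = 0
  0.0006944·V_8 - 0.0004167·V_4 - 0.0002778·V_9 = 0
  0.0306·V_9 - 0.00002326·V_5 - 0.0002778·V_8 - 0.0303·V_10 = 0
  0.5942·V_10 - 0.5556·V_6 - 0.0303·V_9 = 0
Solving these 11 simultaneous equations (Gaussian elimination) gives:
  V_0 = 154.8 V, V_1 = 140.9 V, V_2 = 127.2 V, V_3 = 77.64 V
  V_4 = 153 V, V_5 = 140 V, V_6 = 121.1 V, V_7 = 77.55 V
  V_8 = 139.6 V, V_9 = 119.5 V, V_10 = 119.3 V
R_eq = V_0 / 1 A = 154.8 Ω

Final answer: 154.8 Ω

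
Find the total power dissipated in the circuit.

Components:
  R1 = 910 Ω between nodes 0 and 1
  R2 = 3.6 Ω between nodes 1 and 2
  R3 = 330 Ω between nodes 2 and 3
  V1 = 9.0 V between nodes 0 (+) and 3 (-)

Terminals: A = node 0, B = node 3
Nodal analysis, taking node 3 as the 0 V reference.
Source V1 fixes V_0 = 9 V.
KCL at each unknown node (sum of currents leaving = 0; resistances in Ω):
  Node 1: (V_1 - 9)/910 + (V_1 - V_2)/3.6 = 0
  Node 2: (V_2 - V_1)/3.6 + (V_2 - 0)/330 = 0
Collecting terms (coefficients in siemens):
  0.2789·V_1 - 0.2778·V_2 = 0.00989
  0.2808·V_2 - 0.2778·V_1 = 0
Determinant D = (0.2789)(0.2808) - (-0.2778)(-0.2778) = 0.00115
V_1 = [(0.00989)(0.2808) - (-0.2778)(0)]/D = 2.414 V
V_2 = [(0.2789)(0) - (0.00989)(-0.2778)]/D = 2.388 V
Power in each resistor, P = (ΔV)²/R:
  P_R1 = (9 - 2.414)²/910 = 0.04766 W
  P_R2 = (2.414 - 2.388)²/3.6 = 0.0001885 W
  P_R3 = (2.388 - 0)²/330 = 0.01728 W
P_total = P_R1 + P_R2 + P_R3 = 0.06513 W

Final answer: 0.06513 W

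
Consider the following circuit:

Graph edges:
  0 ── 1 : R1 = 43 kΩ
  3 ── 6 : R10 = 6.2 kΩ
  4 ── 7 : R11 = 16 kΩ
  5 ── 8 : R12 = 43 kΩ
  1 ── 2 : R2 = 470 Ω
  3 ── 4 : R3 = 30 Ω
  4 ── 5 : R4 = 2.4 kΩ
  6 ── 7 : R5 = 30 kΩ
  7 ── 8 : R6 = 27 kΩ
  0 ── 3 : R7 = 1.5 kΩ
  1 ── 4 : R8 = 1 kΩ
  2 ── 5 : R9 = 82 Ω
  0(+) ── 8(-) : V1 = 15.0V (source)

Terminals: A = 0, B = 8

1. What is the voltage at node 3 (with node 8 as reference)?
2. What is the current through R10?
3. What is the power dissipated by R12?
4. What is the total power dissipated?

Nodal analysis, taking node 8 as the 0 V reference.
Source V1 fixes V_0 = 15 V.
KCL at each unknown node (sum of currents leaving = 0; resistances in Ω):
  Node 1: (V_1 - 15)/43000 + (V_1 - V_2)/470 + (V_1 - V_4)/1000 = 0
  Node 2: (V_2 - V_1)/470 + (V_2 - V_5)/82 = 0
  Node 3: (V_3 - V_4)/30 + (V_3 - 15)/1500 + (V_3 - V_6)/6200 = 0
  Node 4: (V_4 - V_3)/30 + (V_4 - V_5)/2400 + (V_4 - V_1)/1000 + (V_4 - V_7)/16000 = 0
  Node 5: (V_5 - V_4)/2400 + (V_5 - V_2)/82 + (V_5 - 0)/43000 = 0
  Node 6: (V_6 - V_7)/30000 + (V_6 - V_3)/6200 = 0
  Node 7: (V_7 - V_6)/30000 + (V_7 - 0)/27000 + (V_7 - V_4)/16000 = 0
Collecting terms (coefficients in siemens):
  0.003151·V_1 - 0.002128·V_2 - 0.001·V_4 = 0.0003488
  0.01432·V_2 - 0.002128·V_1 - 0.0122·V_5 = 0
  0.03416·V_3 - 0.03333·V_4 - 0.0001613·V_6 = 0.01
  0.03481·V_4 - 0.001·V_1 - 0.03333·V_3 - 0.0004167·V_5 - 0.0000625·V_7 = 0
  0.01264·V_5 - 0.0122·V_2 - 0.0004167·V_4 = 0
  0.0001946·V_6 - 0.0001613·V_3 - 0.00003333·V_7 = 0
  0.0001329·V_7 - 0.0000625·V_4 - 0.00003333·V_6 = 0
Solving these 7 simultaneous equations (Gaussian elimination) gives:
  V_1 = 13.82 V, V_2 = 13.73 V, V_3 = 14.01 V, V_4 = 14 V
  V_5 = 13.71 V, V_6 = 13.31 V, V_7 = 9.922 V
Part 1:
  Read off the nodal solution: V_3 = 14.01 V
Part 2:
  I_R10 = (V_3 - V_6)/R10 = (14.01 - 13.31)/6200 = 0.000113 A
  Magnitude: I_R10 = 0.000113 A
Part 3:
  I_R12 = (V_5 - V_8)/R12 = (13.71 - 0)/43000 = 0.0003189 A
  P_R12 = I_R12² × R12 = (0.0003189)² × 43000 = 0.004372 W
Part 4:
  Power in each resistor, P = (ΔV)²/R:
    P_R1 = (15 - 13.82)²/43000 = 0.00003227 W
    P_R2 = (13.82 - 13.73)²/470 = 0.00001891 W
    P_R3 = (14.01 - 14)²/30 = 0.000008944 W
    P_R4 = (14 - 13.71)²/2400 = 0.00003358 W
    P_R5 = (13.31 - 9.922)²/30000 = 0.0003828 W
    P_R6 = (9.922 - 0)²/27000 = 0.003647 W
    P_R7 = (15 - 14.01)²/1500 = 0.0006514 W
    P_R8 = (13.82 - 14)²/1000 = 0.00002999 W
    P_R9 = (13.73 - 13.71)²/82 = 0.000003299 W
    P_R10 = (14.01 - 13.31)²/6200 = 0.00007911 W
    P_R11 = (14 - 9.922)²/16000 = 0.001037 W
    P_R12 = (13.71 - 0)²/43000 = 0.004372 W
  P_total = P_R1 + P_R2 + P_R3 + P_R4 + P_R5 + P_R6 + P_R7 + P_R8 + P_R9 + P_R10 + P_R11 + P_R12 = 0.0103 W

Final answers:
1. V_3 = 14.01 V
2. I_R10 = 0.000113 A
3. P_R12 = 0.004372 W
4. P_total = 0.0103 W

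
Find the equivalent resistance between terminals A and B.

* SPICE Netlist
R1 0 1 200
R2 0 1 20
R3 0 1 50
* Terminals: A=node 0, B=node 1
Reduce the network between node 0 (A) and node 1 (B) by series/parallel combination:
  Rp1 = R1 ‖ R2 ‖ R3 (parallel, all between nodes 0 and 1) = 1/(1/200 + 1/20 + 1/50) = 13.33 Ω
R_eq = 13.33 Ω

Final answer: 13.33 Ω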